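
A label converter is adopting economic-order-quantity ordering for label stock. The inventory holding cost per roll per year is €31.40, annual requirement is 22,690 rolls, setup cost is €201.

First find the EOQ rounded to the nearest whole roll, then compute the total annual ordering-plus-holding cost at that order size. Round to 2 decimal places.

€16,923.69

2DS/H = 2·22,690·201/31.4 = 290,489.81
EOQ = √290,489.81 ≈ 538.97 → Q = 539 rolls
Orders/yr = 22,690/539 = 42.096; ordering cost = 42.096 × €201 = €8,461.39
Average inventory = 539/2 = 269.5; holding cost = 269.5 × €31.4 = €8,462.30
Total = €8,461.39 + €8,462.30 = €16,923.69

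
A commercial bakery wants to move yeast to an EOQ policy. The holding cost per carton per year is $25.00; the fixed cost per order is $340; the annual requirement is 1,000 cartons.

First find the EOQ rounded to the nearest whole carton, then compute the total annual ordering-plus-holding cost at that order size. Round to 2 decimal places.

$4,123.11

Q* = √(2·D·S / H) = √(2·1,000·340 / 25) = √27,200.0 ≈ 164.92 → Q = 165 cartons
Orders/yr = 1,000/165 = 6.061; ordering cost = 6.061 × $340 = $2,060.61
Average inventory = 165/2 = 82.5; holding cost = 82.5 × $25 = $2,062.50
Total = $2,060.61 + $2,062.50 = $4,123.11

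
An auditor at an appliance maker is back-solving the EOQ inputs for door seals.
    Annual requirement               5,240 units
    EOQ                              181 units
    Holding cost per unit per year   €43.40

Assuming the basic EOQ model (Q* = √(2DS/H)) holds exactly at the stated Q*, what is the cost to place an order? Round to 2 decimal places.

EOQ relation: Q² = 2DS/H, so rearrange for the unknown.
S = Q²H / (2D) = 181² × 43.4 / (2 × 5,240) = 135.6706

€135.67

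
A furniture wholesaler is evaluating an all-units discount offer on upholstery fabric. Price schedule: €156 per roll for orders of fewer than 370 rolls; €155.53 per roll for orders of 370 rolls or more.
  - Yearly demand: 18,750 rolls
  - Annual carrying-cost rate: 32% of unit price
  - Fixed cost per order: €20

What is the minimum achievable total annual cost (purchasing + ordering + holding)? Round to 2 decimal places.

€2,926,408.39

H₁ = 32%×€156 = €49.9200;  H₂ = 32%×€155.53 = €49.7696
EOQ₁ = √(2×18,750×20/49.9200) = 122.57  (< 370, feasible at tier 1)
EOQ₂ = √(2×18,750×20/49.7696) = 122.76  (< 370 → use Q = 370 at tier-2 price)
TC(tier 1 (EOQ₁), Q≈122.6) = €2,931,118.82
TC(tier 2, Q≈370.0) = €2,926,408.39
Minimum at tier 2: €2,926,408.39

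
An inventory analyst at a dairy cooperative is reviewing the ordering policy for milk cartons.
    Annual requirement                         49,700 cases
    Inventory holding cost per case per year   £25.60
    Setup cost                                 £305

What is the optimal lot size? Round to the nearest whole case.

1,088 cases

2DS/H = 2·49,700·305/25.6 = 1,184,257.81
EOQ = √1,184,257.81 ≈ 1,088.24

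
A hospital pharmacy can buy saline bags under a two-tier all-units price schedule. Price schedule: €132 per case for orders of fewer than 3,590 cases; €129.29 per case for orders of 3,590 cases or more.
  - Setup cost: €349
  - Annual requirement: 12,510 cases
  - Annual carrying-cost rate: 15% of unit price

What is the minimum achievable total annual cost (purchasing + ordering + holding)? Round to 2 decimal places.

€1,653,445.39

H₁ = 15%×€132 = €19.8000;  H₂ = 15%×€129.29 = €19.3935
EOQ₁ = √(2×12,510×349/19.8000) = 664.09  (< 3,590, feasible at tier 1)
EOQ₂ = √(2×12,510×349/19.3935) = 671.01  (< 3,590 → use Q = 3,590 at tier-2 price)
TC(tier 1 (EOQ₁), Q≈664.1) = €1,664,468.89
TC(tier 2, Q≈3,590.0) = €1,653,445.39
Minimum at tier 2: €1,653,445.39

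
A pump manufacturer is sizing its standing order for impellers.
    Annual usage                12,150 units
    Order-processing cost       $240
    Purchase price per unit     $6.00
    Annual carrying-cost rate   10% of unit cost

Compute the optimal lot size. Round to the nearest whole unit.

Carrying cost H = $6 × 10% = $0.6000/unit/yr
EOQ = √(2DS/H) = √(2 × 12,150 × 240 / 0.6)
    = √(9,720,000.00) ≈ 3,117.69

3,118 units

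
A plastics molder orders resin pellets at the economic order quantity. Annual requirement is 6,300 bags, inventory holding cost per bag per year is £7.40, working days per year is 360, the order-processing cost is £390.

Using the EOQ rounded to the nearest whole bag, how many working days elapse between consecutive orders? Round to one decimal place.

46.6 days

2DS/H = 2·6,300·390/7.4 = 664,054.05
EOQ = √664,054.05 ≈ 814.90 → Q = 815 bags
Cycle time = (working days × Q)/D = (360 × 815) / 6,300 = 46.571 days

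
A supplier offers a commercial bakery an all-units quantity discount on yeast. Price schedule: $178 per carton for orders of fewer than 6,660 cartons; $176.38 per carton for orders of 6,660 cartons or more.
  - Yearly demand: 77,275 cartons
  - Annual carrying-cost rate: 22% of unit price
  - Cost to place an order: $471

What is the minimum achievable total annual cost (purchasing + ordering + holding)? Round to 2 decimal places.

$13,764,445.43

H₁ = 22%×$178 = $39.1600;  H₂ = 22%×$176.38 = $38.8036
EOQ₁ = √(2×77,275×471/39.1600) = 1,363.40  (< 6,660, feasible at tier 1)
EOQ₂ = √(2×77,275×471/38.8036) = 1,369.65  (< 6,660 → use Q = 6,660 at tier-2 price)
TC(tier 1 (EOQ₁), Q≈1,363.4) = $13,808,340.78
TC(tier 2, Q≈6,660.0) = $13,764,445.43
Minimum at tier 2: $13,764,445.43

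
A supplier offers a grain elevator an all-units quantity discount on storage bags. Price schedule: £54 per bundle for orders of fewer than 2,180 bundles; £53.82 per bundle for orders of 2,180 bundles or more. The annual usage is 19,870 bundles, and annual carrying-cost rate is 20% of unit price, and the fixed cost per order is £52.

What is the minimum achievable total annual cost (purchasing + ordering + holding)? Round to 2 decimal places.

£1,077,704.19

H₁ = 20%×£54 = £10.8000;  H₂ = 20%×£53.82 = £10.7640
EOQ₁ = √(2×19,870×52/10.8000) = 437.43  (< 2,180, feasible at tier 1)
EOQ₂ = √(2×19,870×52/10.7640) = 438.16  (< 2,180 → use Q = 2,180 at tier-2 price)
TC(tier 1 (EOQ₁), Q≈437.4) = £1,077,704.19
TC(tier 2, Q≈2,180.0) = £1,081,610.12
Minimum at tier 1 (EOQ₁): £1,077,704.19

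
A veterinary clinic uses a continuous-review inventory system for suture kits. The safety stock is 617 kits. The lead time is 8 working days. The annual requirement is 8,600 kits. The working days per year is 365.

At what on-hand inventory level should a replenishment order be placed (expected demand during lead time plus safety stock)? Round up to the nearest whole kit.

806 kits

Daily demand d = 8,600 / 365 = 23.562 kits/day
Demand during lead time = 23.562 × 8 = 188.49
Reorder point = 188.49 + 617 = 805.49 → round up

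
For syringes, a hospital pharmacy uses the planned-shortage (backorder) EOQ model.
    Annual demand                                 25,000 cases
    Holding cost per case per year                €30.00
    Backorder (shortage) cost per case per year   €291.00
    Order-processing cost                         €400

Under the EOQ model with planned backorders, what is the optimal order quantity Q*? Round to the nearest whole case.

858 cases

Basic EOQ = √(2·25,000·400/30) = 816.497
Backorder adjustment √((H+b)/b) = √((30+291)/291) = 1.0503
Q* = 816.497 × 1.0503 ≈ 857.55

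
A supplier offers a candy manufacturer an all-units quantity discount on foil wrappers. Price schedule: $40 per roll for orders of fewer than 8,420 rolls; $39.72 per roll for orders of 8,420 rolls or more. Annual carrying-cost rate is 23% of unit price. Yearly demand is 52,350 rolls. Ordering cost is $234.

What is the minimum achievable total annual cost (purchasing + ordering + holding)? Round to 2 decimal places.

H₁ = 23%×$40 = $9.2000;  H₂ = 23%×$39.72 = $9.1356
EOQ₁ = √(2×52,350×234/9.2000) = 1,631.88  (< 8,420, feasible at tier 1)
EOQ₂ = √(2×52,350×234/9.1356) = 1,637.62  (< 8,420 → use Q = 8,420 at tier-2 price)
TC(tier 1 (EOQ₁), Q≈1,631.9) = $2,109,013.27
TC(tier 2, Q≈8,420.0) = $2,119,257.73
Minimum at tier 1 (EOQ₁): $2,109,013.27

$2,109,013.27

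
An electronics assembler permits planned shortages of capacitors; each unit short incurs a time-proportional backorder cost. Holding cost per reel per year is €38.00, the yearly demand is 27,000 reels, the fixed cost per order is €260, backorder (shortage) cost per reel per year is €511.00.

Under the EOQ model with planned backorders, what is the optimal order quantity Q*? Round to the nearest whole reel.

Q* = √(2DS/H) · √((H + b)/b)
   = √(2 × 27,000 × 260 / 38) · √((38 + 511) / 511)
   = 607.843 × 1.0365 ≈ 630.04

630 reels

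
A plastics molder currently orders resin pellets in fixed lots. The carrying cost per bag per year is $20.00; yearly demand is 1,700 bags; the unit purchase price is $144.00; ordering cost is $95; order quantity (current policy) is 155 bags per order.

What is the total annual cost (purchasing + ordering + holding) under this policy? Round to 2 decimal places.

Orders/yr = 1,700/155 = 10.968; ordering cost = 10.968 × $95 = $1,041.94
Average inventory = 155/2 = 77.5; holding cost = 77.5 × $20 = $1,550.00
Purchase cost = D·C = 1,700 × 144 = $244,800.00
Total = $1,041.94 + $1,550.00 + $244,800.00 = $247,391.94

$247,391.94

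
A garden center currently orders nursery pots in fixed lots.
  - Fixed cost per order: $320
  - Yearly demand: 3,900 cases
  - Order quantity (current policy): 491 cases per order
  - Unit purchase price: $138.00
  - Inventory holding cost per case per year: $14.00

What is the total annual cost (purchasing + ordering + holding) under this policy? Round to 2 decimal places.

Orders/yr = 3,900/491 = 7.943; ordering cost = 7.943 × $320 = $2,541.75
Average inventory = 491/2 = 245.5; holding cost = 245.5 × $14 = $3,437.00
Purchase cost = D·C = 3,900 × 138 = $538,200.00
Total = $2,541.75 + $3,437.00 + $538,200.00 = $544,178.75

$544,178.75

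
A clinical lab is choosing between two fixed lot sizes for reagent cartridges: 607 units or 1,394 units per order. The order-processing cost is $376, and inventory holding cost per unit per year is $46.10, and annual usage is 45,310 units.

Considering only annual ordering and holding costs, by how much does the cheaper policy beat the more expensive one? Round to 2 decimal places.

For each Q, cost = (D/Q)·S + (Q/2)·H.
TC(607) = (45,310/607)×376 + (607/2)×46.1 = $42,058.17
TC(1,394) = (45,310/1,394)×376 + (1,394/2)×46.1 = $44,353.05
Lots of 607 are cheaper by $2,294.88.

$2,294.88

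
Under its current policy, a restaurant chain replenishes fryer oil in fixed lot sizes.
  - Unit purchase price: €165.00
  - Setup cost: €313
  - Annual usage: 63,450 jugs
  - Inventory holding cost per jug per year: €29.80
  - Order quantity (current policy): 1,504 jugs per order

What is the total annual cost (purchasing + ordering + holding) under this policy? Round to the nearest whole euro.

€10,504,864

Annual ordering cost = (D/Q)·S = (63,450/1,504) × 313 = €13,204.69
Annual holding cost  = (Q/2)·H = (1,504/2) × 29.8 = €22,409.60
Purchase cost = D·C = 63,450 × 165 = €10,469,250.00
Total = €13,204.69 + €22,409.60 + €10,469,250.00 = €10,504,864.29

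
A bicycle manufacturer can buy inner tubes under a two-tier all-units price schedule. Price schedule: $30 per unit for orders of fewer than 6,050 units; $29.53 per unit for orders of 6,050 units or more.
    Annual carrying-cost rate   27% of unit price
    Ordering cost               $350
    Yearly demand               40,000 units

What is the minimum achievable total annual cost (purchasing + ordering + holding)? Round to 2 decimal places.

$1,207,632.68

H₁ = 27%×$30 = $8.1000;  H₂ = 27%×$29.53 = $7.9731
EOQ₁ = √(2×40,000×350/8.1000) = 1,859.24  (< 6,050, feasible at tier 1)
EOQ₂ = √(2×40,000×350/7.9731) = 1,873.98  (< 6,050 → use Q = 6,050 at tier-2 price)
TC(tier 1 (EOQ₁), Q≈1,859.2) = $1,215,059.88
TC(tier 2, Q≈6,050.0) = $1,207,632.68
Minimum at tier 2: $1,207,632.68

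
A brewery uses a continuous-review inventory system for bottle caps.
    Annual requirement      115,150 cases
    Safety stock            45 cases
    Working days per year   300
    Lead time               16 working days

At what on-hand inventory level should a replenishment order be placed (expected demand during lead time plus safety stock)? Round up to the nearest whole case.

6,187 cases

Daily demand d = 115,150 / 300 = 383.833 cases/day
Demand during lead time = 383.833 × 16 = 6,141.33
Reorder point = 6,141.33 + 45 = 6,186.33 → round up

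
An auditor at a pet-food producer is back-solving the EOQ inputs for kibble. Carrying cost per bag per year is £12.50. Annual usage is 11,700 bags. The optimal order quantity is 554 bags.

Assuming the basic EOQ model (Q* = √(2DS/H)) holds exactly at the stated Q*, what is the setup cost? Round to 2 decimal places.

From Q* = √(2DS/H) ⇒ Q*² = 2DS/H.
S = Q²H / (2D) = 554² × 12.5 / (2 × 11,700) = 163.9509

£163.95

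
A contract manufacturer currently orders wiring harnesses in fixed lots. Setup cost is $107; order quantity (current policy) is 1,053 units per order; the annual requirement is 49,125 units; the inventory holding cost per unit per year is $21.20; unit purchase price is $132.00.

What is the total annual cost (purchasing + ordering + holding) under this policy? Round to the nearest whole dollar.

Ordering: D/Q × S = 49,125/1,053 × $107 = $4,991.81
Holding:  Q/2 × H = 1,053/2 × $21.2 = $11,161.80
Purchase cost = D·C = 49,125 × 132 = $6,484,500.00
Total = $4,991.81 + $11,161.80 + $6,484,500.00 = $6,500,653.61

$6,500,654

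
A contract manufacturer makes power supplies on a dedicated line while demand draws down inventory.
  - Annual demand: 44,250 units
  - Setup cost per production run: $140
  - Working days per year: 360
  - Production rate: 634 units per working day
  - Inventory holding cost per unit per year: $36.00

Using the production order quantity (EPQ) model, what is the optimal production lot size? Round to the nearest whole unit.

Daily demand d = 44,250/360 = 122.917; p = 634; 1 − d/p = 0.80613
EPQ = √(2DS / (H(1 − d/p)))
    = √(2 × 44,250 × 140 / (36 × 0.80613)) ≈ 653.41

653 units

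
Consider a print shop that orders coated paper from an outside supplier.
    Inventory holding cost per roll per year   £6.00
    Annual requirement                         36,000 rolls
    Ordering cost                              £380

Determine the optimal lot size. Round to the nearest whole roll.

EOQ = √(2DS/H) = √(2 × 36,000 × 380 / 6)
    = √(4,560,000.00) ≈ 2,135.42

2,135 rolls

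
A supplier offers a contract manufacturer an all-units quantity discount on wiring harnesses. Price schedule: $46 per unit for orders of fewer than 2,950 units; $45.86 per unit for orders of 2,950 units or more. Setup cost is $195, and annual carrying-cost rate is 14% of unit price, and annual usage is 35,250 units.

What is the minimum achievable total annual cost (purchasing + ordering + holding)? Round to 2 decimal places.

$1,628,365.17

H₁ = 14%×$46 = $6.4400;  H₂ = 14%×$45.86 = $6.4204
EOQ₁ = √(2×35,250×195/6.4400) = 1,461.06  (< 2,950, feasible at tier 1)
EOQ₂ = √(2×35,250×195/6.4204) = 1,463.29  (< 2,950 → use Q = 2,950 at tier-2 price)
TC(tier 1 (EOQ₁), Q≈1,461.1) = $1,630,909.25
TC(tier 2, Q≈2,950.0) = $1,628,365.17
Minimum at tier 2: $1,628,365.17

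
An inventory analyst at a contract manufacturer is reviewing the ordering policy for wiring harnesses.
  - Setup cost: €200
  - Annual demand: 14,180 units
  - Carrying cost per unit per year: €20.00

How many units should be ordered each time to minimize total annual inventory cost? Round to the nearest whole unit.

2DS/H = 2·14,180·200/20 = 283,600.00
EOQ = √283,600.00 ≈ 532.54

533 units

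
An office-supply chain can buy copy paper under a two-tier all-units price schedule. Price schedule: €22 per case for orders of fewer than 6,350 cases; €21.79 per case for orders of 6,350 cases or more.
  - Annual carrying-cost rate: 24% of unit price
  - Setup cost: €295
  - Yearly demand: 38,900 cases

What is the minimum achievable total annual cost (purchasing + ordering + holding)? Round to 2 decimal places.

€866,042.15

H₁ = 24%×€22 = €5.2800;  H₂ = 24%×€21.79 = €5.2296
EOQ₁ = √(2×38,900×295/5.2800) = 2,084.89  (< 6,350, feasible at tier 1)
EOQ₂ = √(2×38,900×295/5.2296) = 2,094.92  (< 6,350 → use Q = 6,350 at tier-2 price)
TC(tier 1 (EOQ₁), Q≈2,084.9) = €866,808.24
TC(tier 2, Q≈6,350.0) = €866,042.15
Minimum at tier 2: €866,042.15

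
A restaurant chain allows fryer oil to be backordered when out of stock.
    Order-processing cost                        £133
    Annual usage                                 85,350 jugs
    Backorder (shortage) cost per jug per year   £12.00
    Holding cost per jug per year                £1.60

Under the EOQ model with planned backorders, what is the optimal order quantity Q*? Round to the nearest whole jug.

4,010 jugs

Q* = √(2DS/H) · √((H + b)/b)
   = √(2 × 85,350 × 133 / 1.6) · √((1.6 + 12) / 12)
   = 3,766.887 × 1.0646 ≈ 4,010.16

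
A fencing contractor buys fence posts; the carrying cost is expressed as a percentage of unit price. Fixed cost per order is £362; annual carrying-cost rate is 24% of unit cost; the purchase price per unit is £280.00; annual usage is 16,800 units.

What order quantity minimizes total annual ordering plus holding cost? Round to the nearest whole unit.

Holding cost per unit per year: H = 24% × £280 = £67.2000
2DS/H = 2·16,800·362/67.2 = 181,000.00
EOQ = √181,000.00 ≈ 425.44

425 units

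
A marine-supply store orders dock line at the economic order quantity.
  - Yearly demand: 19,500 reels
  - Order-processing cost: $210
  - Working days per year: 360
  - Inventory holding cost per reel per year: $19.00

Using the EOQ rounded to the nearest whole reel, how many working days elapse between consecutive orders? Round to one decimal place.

Q* = √(2·D·S / H) = √(2·19,500·210 / 19) = √431,052.6 ≈ 656.55 → Q = 657 reels
T = Q/D × 360 days = 657/19,500 × 360 = 12.129 days

12.1 days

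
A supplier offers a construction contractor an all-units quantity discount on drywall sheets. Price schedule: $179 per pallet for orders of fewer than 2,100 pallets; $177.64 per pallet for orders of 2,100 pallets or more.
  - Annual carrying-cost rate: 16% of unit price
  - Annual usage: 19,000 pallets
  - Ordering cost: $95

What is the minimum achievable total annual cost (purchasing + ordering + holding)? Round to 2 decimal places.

$3,405,863.04

H₁ = 16%×$179 = $28.6400;  H₂ = 16%×$177.64 = $28.4224
EOQ₁ = √(2×19,000×95/28.6400) = 355.03  (< 2,100, feasible at tier 1)
EOQ₂ = √(2×19,000×95/28.4224) = 356.39  (< 2,100 → use Q = 2,100 at tier-2 price)
TC(tier 1 (EOQ₁), Q≈355.0) = $3,411,168.11
TC(tier 2, Q≈2,100.0) = $3,405,863.04
Minimum at tier 2: $3,405,863.04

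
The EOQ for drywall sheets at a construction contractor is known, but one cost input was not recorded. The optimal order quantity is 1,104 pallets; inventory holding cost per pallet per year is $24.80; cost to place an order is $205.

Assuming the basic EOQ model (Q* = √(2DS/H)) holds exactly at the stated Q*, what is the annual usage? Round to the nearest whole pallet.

EOQ relation: Q² = 2DS/H, so rearrange for the unknown.
D = Q²H / (2S) = 1,104² × 24.8 / (2 × 205) = 73,723.50

73,724 pallets per year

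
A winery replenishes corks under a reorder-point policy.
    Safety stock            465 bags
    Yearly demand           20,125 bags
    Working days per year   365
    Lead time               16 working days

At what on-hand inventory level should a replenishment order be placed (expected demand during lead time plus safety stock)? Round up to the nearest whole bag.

1,348 bags

Daily demand d = 20,125 / 365 = 55.137 bags/day
Demand during lead time = 55.137 × 16 = 882.19
Reorder point = 882.19 + 465 = 1,347.19 → round up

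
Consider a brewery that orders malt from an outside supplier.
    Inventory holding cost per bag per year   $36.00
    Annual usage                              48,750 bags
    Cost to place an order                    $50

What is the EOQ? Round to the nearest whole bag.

EOQ = √(2DS/H) = √(2 × 48,750 × 50 / 36)
    = √(135,416.67) ≈ 367.99

368 bags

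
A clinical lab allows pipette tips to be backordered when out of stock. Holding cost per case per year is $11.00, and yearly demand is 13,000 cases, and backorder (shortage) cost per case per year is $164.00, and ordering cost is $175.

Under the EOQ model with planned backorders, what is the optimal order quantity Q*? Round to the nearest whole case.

Basic EOQ = √(2·13,000·175/11) = 643.146
Backorder adjustment √((H+b)/b) = √((11+164)/164) = 1.0330
Q* = 643.146 × 1.0330 ≈ 664.36

664 cases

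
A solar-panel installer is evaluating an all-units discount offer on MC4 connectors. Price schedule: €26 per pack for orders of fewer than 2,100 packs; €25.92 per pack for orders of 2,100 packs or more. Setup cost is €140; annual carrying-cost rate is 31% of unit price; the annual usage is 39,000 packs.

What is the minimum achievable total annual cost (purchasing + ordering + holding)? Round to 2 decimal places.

€1,021,916.96

H₁ = 31%×€26 = €8.0600;  H₂ = 31%×€25.92 = €8.0352
EOQ₁ = √(2×39,000×140/8.0600) = 1,163.98  (< 2,100, feasible at tier 1)
EOQ₂ = √(2×39,000×140/8.0352) = 1,165.77  (< 2,100 → use Q = 2,100 at tier-2 price)
TC(tier 1 (EOQ₁), Q≈1,164.0) = €1,023,381.64
TC(tier 2, Q≈2,100.0) = €1,021,916.96
Minimum at tier 2: €1,021,916.96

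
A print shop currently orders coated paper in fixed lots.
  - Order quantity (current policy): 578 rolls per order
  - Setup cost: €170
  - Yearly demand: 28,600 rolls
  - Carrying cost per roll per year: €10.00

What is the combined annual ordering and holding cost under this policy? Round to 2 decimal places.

Ordering: D/Q × S = 28,600/578 × €170 = €8,411.76
Holding:  Q/2 × H = 578/2 × €10 = €2,890.00
Total = €8,411.76 + €2,890.00 = €11,301.76

€11,301.76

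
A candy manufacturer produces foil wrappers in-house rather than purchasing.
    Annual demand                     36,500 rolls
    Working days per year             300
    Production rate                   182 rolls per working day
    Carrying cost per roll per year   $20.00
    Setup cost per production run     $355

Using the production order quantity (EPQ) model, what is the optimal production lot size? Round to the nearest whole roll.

1,977 rolls

Daily demand d = 36,500/300 = 121.667; p = 182; 1 − d/p = 0.33150
EPQ = √(2DS / (H(1 − d/p)))
    = √(2 × 36,500 × 355 / (20 × 0.33150)) ≈ 1,977.05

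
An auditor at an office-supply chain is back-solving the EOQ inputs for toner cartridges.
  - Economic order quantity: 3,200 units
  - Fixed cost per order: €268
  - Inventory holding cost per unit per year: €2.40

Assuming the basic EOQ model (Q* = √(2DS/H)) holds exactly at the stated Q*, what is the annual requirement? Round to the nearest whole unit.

From Q* = √(2DS/H) ⇒ Q*² = 2DS/H.
D = Q²H / (2S) = 3,200² × 2.4 / (2 × 268) = 45,850.75

45,851 units per year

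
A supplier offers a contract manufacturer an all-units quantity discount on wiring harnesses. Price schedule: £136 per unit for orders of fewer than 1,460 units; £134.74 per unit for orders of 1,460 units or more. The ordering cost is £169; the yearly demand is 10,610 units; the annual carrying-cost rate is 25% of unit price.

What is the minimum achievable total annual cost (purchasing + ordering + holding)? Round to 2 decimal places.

H₁ = 25%×£136 = £34.0000;  H₂ = 25%×£134.74 = £33.6850
EOQ₁ = √(2×10,610×169/34.0000) = 324.77  (< 1,460, feasible at tier 1)
EOQ₂ = √(2×10,610×169/33.6850) = 326.29  (< 1,460 → use Q = 1,460 at tier-2 price)
TC(tier 1 (EOQ₁), Q≈324.8) = £1,454,002.20
TC(tier 2, Q≈1,460.0) = £1,455,409.59
Minimum at tier 1 (EOQ₁): £1,454,002.20

£1,454,002.20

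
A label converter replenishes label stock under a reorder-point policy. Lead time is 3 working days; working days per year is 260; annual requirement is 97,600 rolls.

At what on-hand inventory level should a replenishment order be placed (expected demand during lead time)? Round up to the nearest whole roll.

Daily demand d = 97,600 / 260 = 375.385 rolls/day
Demand during lead time = 375.385 × 3 = 1,126.15
Reorder point = 1,126.15 → round up

1,127 rolls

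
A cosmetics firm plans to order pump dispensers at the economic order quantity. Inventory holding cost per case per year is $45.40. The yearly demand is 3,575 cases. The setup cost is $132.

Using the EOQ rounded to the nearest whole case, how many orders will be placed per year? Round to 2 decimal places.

2DS/H = 2·3,575·132/45.4 = 20,788.55
EOQ = √20,788.55 ≈ 144.18 → Q = 144
Orders per year = D/Q = 3,575 / 144 = 24.826

24.83 orders per year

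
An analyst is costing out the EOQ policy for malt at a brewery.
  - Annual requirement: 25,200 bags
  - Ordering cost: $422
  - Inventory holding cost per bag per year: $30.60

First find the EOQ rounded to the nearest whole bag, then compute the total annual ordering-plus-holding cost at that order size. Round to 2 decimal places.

$25,511.28

2DS/H = 2·25,200·422/30.6 = 695,058.82
EOQ = √695,058.82 ≈ 833.70 → Q = 834 bags
Orders/yr = 25,200/834 = 30.216; ordering cost = 30.216 × $422 = $12,751.08
Average inventory = 834/2 = 417; holding cost = 417 × $30.6 = $12,760.20
Total = $12,751.08 + $12,760.20 = $25,511.28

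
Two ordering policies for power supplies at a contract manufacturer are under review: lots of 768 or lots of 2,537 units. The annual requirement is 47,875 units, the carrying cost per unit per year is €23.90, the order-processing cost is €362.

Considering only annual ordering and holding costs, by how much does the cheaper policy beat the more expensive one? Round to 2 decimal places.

€5,404.67

Annual cost at Q: ordering D·S/Q plus holding Q·H/2.
TC(768) = (47,875/768)×362 + (768/2)×23.9 = €31,743.68
TC(2,537) = (47,875/2,537)×362 + (2,537/2)×23.9 = €37,148.35
Cheaper: Q = 768.  Difference = €5,404.67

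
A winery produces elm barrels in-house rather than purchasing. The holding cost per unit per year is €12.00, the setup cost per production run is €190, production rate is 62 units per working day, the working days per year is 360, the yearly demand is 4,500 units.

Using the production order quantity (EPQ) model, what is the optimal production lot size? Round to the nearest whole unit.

Daily demand d = 4,500/360 = 12.500; p = 62; 1 − d/p = 0.79839
EPQ = √(2DS / (H(1 − d/p)))
    = √(2 × 4,500 × 190 / (12 × 0.79839)) ≈ 422.47

422 units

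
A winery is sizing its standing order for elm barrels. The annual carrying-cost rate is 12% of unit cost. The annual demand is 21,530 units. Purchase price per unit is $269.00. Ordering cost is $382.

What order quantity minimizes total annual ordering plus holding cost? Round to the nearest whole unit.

714 units

Holding cost per unit per year: H = 12% × $269 = $32.2800
Q* = √(2·D·S / H) = √(2·21,530·382 / 32.28) = √509,570.0 ≈ 713.84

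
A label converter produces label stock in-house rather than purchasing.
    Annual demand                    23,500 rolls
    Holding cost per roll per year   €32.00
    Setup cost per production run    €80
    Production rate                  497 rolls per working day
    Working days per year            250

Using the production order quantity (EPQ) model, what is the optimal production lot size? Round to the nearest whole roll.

381 rolls

Daily demand d = 23,500/250 = 94.000; p = 497; 1 − d/p = 0.81087
EPQ = √(2DS / (H(1 − d/p)))
    = √(2 × 23,500 × 80 / (32 × 0.81087)) ≈ 380.67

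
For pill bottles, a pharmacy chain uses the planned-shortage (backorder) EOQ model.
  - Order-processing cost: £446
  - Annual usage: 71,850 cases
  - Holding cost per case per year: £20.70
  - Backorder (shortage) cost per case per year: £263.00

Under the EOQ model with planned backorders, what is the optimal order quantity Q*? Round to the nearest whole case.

1,828 cases

Q* = √(2DS/H) · √((H + b)/b)
   = √(2 × 71,850 × 446 / 20.7) · √((20.7 + 263) / 263)
   = 1,759.587 × 1.0386 ≈ 1,827.52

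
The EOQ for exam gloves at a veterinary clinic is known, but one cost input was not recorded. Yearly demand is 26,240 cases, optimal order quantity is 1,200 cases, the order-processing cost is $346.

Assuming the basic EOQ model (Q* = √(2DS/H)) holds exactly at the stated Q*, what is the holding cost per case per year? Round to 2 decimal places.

$12.61

Since Q* = (2DS/H)^½, squaring gives Q*²·H = 2DS.
H = 2DS / Q² = 2 × 26,240 × 346 / 1,200² = 12.6098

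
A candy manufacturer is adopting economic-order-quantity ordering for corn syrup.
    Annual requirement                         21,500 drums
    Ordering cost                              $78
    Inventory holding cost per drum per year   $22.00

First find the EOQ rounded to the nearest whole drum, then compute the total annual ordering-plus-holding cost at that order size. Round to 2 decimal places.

Optimal lot size Q* = (2 × 21,500 × $78 / $22)^½ ≈ 390.45 → Q = 390 drums
Ordering: D/Q × S = 21,500/390 × $78 = $4,300.00
Holding:  Q/2 × H = 390/2 × $22 = $4,290.00
Total = $4,300.00 + $4,290.00 = $8,590.00

$8,590.00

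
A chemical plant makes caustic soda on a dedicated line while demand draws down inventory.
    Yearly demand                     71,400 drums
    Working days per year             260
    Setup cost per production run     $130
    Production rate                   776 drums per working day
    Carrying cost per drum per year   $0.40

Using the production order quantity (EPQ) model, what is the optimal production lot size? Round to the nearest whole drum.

8,475 drums

Daily demand d = 71,400/260 = 274.615; p = 776; 1 − d/p = 0.64611
EPQ = √(2DS / (H(1 − d/p)))
    = √(2 × 71,400 × 130 / (0.4 × 0.64611)) ≈ 8,475.22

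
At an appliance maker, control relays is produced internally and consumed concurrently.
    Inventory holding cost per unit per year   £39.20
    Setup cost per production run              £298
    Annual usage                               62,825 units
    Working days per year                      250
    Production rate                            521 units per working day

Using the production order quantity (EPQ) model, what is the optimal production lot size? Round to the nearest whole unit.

1,358 units

d = 62,825/250 = 251.3000 units/day;  effective holding cost H(1 − d/p) = 39.2·(1 − 251.3000/521) = 20.29221
Q* = √(2DS / H_eff) = √(2·62,825·298 / 20.29221) ≈ 1,358.39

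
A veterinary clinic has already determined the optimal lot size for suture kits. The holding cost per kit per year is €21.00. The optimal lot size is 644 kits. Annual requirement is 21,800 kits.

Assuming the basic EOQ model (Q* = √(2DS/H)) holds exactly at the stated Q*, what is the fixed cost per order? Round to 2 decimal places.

Since Q* = (2DS/H)^½, squaring gives Q*²·H = 2DS.
S = Q²H / (2D) = 644² × 21 / (2 × 21,800) = 199.7582

€199.76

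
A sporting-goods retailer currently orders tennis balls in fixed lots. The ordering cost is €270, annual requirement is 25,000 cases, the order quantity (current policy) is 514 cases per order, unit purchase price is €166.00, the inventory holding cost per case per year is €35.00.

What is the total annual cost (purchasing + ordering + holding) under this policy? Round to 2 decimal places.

Ordering: D/Q × S = 25,000/514 × €270 = €13,132.30
Holding:  Q/2 × H = 514/2 × €35 = €8,995.00
Purchase cost = D·C = 25,000 × 166 = €4,150,000.00
Total = €13,132.30 + €8,995.00 + €4,150,000.00 = €4,172,127.30

€4,172,127.30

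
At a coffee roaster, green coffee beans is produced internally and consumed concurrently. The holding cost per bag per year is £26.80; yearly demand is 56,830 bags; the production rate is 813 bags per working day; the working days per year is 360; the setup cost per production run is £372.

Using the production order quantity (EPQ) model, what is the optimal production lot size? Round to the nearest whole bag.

1,399 bags

Daily demand d = 56,830/360 = 157.861; p = 813; 1 − d/p = 0.80583
EPQ = √(2DS / (H(1 − d/p)))
    = √(2 × 56,830 × 372 / (26.8 × 0.80583)) ≈ 1,399.22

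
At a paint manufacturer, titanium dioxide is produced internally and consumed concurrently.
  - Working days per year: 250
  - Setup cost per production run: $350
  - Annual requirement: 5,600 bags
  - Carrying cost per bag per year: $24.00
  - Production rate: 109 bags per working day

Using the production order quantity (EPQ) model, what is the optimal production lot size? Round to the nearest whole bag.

Daily demand d = 5,600/250 = 22.400; p = 109; 1 − d/p = 0.79450
EPQ = √(2DS / (H(1 − d/p)))
    = √(2 × 5,600 × 350 / (24 × 0.79450)) ≈ 453.41

453 bags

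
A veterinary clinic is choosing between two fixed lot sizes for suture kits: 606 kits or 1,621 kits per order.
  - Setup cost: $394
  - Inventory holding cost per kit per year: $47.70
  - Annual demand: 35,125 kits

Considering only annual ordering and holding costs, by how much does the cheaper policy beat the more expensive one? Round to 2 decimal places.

$9,908.18

TC(Q) = (D/Q)S + (Q/2)H
TC(606) = (35,125/606)×394 + (606/2)×47.7 = $37,290.15
TC(1,621) = (35,125/1,621)×394 + (1,621/2)×47.7 = $47,198.33
Cheaper: Q = 606.  Difference = $9,908.18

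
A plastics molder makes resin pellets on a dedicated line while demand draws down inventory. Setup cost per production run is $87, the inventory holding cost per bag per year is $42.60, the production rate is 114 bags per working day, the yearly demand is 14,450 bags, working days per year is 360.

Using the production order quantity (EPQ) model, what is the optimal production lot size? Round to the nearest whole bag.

d = 14,450/360 = 40.1389 bags/day;  effective holding cost H(1 − d/p) = 42.6·(1 − 40.1389/114) = 27.60073
Q* = √(2DS / H_eff) = √(2·14,450·87 / 27.60073) ≈ 301.82

302 bags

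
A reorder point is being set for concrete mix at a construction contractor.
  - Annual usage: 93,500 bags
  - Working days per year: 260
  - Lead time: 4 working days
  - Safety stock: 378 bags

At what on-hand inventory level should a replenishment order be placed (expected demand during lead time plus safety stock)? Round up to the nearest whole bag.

Daily demand d = 93,500 / 260 = 359.615 bags/day
Demand during lead time = 359.615 × 4 = 1,438.46
Reorder point = 1,438.46 + 378 = 1,816.46 → round up

1,817 bags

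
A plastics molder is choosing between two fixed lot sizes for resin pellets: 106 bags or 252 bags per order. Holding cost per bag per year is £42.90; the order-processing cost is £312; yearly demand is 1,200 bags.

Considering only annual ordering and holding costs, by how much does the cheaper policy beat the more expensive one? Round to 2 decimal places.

£1,085.34

For each Q, cost = (D/Q)·S + (Q/2)·H.
TC(106) = (1,200/106)×312 + (106/2)×42.9 = £5,805.78
TC(252) = (1,200/252)×312 + (252/2)×42.9 = £6,891.11
Lots of 106 are cheaper by £1,085.34.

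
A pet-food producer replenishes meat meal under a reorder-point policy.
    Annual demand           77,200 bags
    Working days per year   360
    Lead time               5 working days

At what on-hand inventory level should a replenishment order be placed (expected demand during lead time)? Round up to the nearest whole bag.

1,073 bags

Daily demand d = 77,200 / 360 = 214.444 bags/day
Demand during lead time = 214.444 × 5 = 1,072.22
Reorder point = 1,072.22 → round up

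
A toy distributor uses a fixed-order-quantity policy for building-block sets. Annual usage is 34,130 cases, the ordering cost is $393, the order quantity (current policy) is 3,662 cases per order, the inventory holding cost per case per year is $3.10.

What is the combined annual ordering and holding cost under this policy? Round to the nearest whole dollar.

Ordering: D/Q × S = 34,130/3,662 × $393 = $3,662.78
Holding:  Q/2 × H = 3,662/2 × $3.1 = $5,676.10
Total = $3,662.78 + $5,676.10 = $9,338.88

$9,339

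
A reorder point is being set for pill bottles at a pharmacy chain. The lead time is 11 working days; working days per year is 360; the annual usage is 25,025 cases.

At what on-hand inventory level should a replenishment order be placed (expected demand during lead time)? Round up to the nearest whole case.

765 cases

Daily demand d = 25,025 / 360 = 69.514 cases/day
Demand during lead time = 69.514 × 11 = 764.65
Reorder point = 764.65 → round up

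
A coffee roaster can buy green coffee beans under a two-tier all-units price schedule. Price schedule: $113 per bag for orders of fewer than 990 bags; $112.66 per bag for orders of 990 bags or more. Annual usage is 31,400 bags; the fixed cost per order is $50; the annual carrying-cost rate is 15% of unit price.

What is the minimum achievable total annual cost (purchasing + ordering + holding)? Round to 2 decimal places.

$3,547,474.86

H₁ = 15%×$113 = $16.9500;  H₂ = 15%×$112.66 = $16.8990
EOQ₁ = √(2×31,400×50/16.9500) = 430.41  (< 990, feasible at tier 1)
EOQ₂ = √(2×31,400×50/16.8990) = 431.06  (< 990 → use Q = 990 at tier-2 price)
TC(tier 1 (EOQ₁), Q≈430.4) = $3,555,495.41
TC(tier 2, Q≈990.0) = $3,547,474.86
Minimum at tier 2: $3,547,474.86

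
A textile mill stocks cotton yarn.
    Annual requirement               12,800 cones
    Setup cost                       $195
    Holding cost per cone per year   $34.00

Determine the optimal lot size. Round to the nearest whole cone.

383 cones

EOQ = √(2DS/H) = √(2 × 12,800 × 195 / 34)
    = √(146,823.53) ≈ 383.18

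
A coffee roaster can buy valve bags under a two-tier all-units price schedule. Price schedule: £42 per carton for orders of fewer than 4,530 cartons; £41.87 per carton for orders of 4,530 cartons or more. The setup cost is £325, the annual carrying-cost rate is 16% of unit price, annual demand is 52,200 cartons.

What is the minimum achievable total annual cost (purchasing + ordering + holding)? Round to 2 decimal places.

H₁ = 16%×£42 = £6.7200;  H₂ = 16%×£41.87 = £6.6992
EOQ₁ = √(2×52,200×325/6.7200) = 2,247.02  (< 4,530, feasible at tier 1)
EOQ₂ = √(2×52,200×325/6.6992) = 2,250.51  (< 4,530 → use Q = 4,530 at tier-2 price)
TC(tier 1 (EOQ₁), Q≈2,247.0) = £2,207,499.99
TC(tier 2, Q≈4,530.0) = £2,204,532.72
Minimum at tier 2: £2,204,532.72

£2,204,532.72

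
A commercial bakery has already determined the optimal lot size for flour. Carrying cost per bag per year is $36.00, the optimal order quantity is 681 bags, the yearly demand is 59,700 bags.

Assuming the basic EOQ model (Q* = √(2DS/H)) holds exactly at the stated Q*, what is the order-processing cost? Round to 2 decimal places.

$139.83

EOQ relation: Q² = 2DS/H, so rearrange for the unknown.
S = Q²H / (2D) = 681² × 36 / (2 × 59,700) = 139.8274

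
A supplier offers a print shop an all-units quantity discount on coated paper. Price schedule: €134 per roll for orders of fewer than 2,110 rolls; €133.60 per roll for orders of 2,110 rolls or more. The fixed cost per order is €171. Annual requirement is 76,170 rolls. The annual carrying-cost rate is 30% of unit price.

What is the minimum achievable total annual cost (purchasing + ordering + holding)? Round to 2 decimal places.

€10,224,769.42

H₁ = 30%×€134 = €40.2000;  H₂ = 30%×€133.60 = €40.0800
EOQ₁ = √(2×76,170×171/40.2000) = 804.99  (< 2,110, feasible at tier 1)
EOQ₂ = √(2×76,170×171/40.0800) = 806.20  (< 2,110 → use Q = 2,110 at tier-2 price)
TC(tier 1 (EOQ₁), Q≈805.0) = €10,239,140.71
TC(tier 2, Q≈2,110.0) = €10,224,769.42
Minimum at tier 2: €10,224,769.42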